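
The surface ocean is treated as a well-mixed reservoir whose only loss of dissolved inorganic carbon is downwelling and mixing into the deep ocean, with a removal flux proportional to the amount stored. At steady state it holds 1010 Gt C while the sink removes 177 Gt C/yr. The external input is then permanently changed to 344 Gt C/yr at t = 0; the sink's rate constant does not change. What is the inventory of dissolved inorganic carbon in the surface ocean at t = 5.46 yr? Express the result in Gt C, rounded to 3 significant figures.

The sink rate constant is k = F₀/M₀ = 177/1010 = 0.1752 yr⁻¹.
Solving dM/dt = F₁ − kM with M(0) = M₀ gives M(t) = F₁/k + (M₀ − F₁/k)·e^(−kt).
F₁/k = 344/0.1752 = 1962.9 Gt C; kt = 0.1752 × 5.46 = 0.9569, e^(−kt) = 0.3841.
M(5.46) = 1962.9 + (1010 − 1962.9) × 0.3841 = 1962.9 − 366.0 = 1596.9 Gt C.

1600 Gt C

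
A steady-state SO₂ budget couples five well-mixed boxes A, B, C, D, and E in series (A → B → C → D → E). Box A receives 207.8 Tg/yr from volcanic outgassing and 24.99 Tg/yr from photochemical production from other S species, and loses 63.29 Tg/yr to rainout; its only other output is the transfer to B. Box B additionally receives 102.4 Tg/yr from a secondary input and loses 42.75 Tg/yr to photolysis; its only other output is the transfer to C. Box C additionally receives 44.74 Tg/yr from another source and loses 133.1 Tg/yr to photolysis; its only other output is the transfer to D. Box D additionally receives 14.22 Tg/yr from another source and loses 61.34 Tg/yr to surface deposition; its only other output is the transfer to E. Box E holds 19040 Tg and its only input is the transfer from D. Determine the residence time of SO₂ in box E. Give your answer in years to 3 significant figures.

203 yr

Box A: F(A→B) = (207.8 + 24.99) − 63.29 = 169.50 Tg/yr.
Box B: F(B→C) = (169.50 + 102.4) − 42.75 = 229.15 Tg/yr.
Box C: F(C→D) = (229.15 + 44.74) − 133.1 = 140.79 Tg/yr.
Box D: F(D→E) = (140.79 + 14.22) − 61.34 = 93.670 Tg/yr.
Box E throughput = its input = 93.670 Tg/yr; τ = 19040 / 93.670 = 203.3 yr.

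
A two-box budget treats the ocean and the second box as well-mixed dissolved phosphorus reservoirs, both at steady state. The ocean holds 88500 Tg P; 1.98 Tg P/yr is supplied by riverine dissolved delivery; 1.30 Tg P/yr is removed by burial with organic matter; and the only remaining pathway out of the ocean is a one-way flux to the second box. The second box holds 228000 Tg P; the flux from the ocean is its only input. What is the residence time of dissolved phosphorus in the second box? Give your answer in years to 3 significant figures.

335000 yr

Balance the ocean: ΣF_in = 1.9800 Tg P/yr.
Flux to the second box = ΣF_in − (1.30) = 0.68000 Tg P/yr.
At steady state the output of the second box equals its input, 0.68000 Tg P/yr.
τ = M / F = 228000 / 0.68000 = 335300 yr.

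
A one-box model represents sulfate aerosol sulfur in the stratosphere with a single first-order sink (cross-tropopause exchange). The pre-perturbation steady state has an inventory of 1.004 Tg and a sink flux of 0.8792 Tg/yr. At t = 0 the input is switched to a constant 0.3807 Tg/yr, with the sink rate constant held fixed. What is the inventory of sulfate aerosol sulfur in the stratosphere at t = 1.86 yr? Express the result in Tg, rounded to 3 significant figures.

0.546 Tg

The sink rate constant is k = F₀/M₀ = 0.8792/1.004 = 0.8757 yr⁻¹.
Solving dM/dt = F₁ − kM with M(0) = M₀ gives M(t) = F₁/k + (M₀ − F₁/k)·e^(−kt).
F₁/k = 0.3807/0.8757 = 0.43474 Tg; kt = 0.8757 × 1.86 = 1.629, e^(−kt) = 0.1962.
M(1.86) = 0.43474 + (1.004 − 0.43474) × 0.1962 = 0.43474 + 0.1117 = 0.54641 Tg.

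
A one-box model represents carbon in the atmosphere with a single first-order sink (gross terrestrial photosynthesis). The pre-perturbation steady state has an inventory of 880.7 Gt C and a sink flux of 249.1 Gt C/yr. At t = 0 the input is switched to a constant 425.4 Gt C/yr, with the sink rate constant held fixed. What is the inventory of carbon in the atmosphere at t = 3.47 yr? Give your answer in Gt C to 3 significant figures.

1270 Gt C

The sink rate constant is k = F₀/M₀ = 249.1/880.7 = 0.2828 yr⁻¹.
Solving dM/dt = F₁ − kM with M(0) = M₀ gives M(t) = F₁/k + (M₀ − F₁/k)·e^(−kt).
F₁/k = 425.4/0.2828 = 1504.0 Gt C; kt = 0.2828 × 3.47 = 0.9815, e^(−kt) = 0.3748.
M(3.47) = 1504.0 + (880.7 − 1504.0) × 0.3748 = 1504.0 − 233.6 = 1270.4 Gt C.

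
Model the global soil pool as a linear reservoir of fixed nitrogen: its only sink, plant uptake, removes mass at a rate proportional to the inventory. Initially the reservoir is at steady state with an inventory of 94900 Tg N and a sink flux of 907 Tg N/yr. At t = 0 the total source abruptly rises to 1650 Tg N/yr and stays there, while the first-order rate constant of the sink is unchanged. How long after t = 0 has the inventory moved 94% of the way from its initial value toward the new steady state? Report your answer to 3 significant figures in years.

294 yr

τ = M₀/F₀ = 94900/907 = 104.6 yr.
The remaining gap fraction is e^(−t/τ); 94% covered ⇒ e^(−t/τ) = 0.0600.
t = −τ ln(0.0600) = 104.6 × 2.813 = 294.4 yr.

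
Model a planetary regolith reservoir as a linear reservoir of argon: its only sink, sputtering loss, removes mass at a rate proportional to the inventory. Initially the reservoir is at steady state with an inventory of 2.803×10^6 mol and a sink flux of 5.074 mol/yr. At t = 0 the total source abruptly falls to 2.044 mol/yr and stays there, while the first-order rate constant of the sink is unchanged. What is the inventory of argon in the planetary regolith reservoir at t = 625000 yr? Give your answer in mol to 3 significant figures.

1.67×10^6 mol

The sink rate constant is k = F₀/M₀ = 5.074/2.803×10^6 = 1.810×10^-6 yr⁻¹.
Solving dM/dt = F₁ − kM with M(0) = M₀ gives M(t) = F₁/k + (M₀ − F₁/k)·e^(−kt).
F₁/k = 2.044/1.810×10^-6 = 1.1292×10^6 mol; kt = 1.810×10^-6 × 625000 = 1.131, e^(−kt) = 0.3226.
M(625000) = 1.1292×10^6 + (2.803×10^6 − 1.1292×10^6) × 0.3226 = 1.1292×10^6 + 540000 = 1.6691×10^6 mol.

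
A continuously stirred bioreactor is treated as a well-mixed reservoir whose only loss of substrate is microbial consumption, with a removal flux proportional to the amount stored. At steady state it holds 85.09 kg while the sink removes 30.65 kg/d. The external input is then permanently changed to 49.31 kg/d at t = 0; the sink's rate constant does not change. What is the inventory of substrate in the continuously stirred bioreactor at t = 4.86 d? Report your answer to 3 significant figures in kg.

128 kg

τ = M₀/F₀ = 85.09/30.65 = 2.776 d; rate constant k = 1/τ.
New steady state M_∞ = F₁/k = F₁·τ = 49.31 × 2.776 = 136.89 kg.
M(t) = M_∞ + (M₀ − M_∞)·e^(−t/τ); t/τ = 4.86/2.776 = 1.751, so e^(−t/τ) = 0.1737.
M(t) = 136.89 − 51.80 × 0.1737 = 127.90 kg.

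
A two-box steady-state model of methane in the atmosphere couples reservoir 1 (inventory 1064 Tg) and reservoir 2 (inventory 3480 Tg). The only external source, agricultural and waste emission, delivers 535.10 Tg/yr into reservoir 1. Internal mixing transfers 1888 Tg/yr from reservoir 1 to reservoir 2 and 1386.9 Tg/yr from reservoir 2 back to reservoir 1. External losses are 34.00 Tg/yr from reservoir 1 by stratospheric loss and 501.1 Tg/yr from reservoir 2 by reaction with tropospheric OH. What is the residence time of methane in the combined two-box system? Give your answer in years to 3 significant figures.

8.49 yr

For the system as a whole, the A↔B exchange is internal and contributes nothing to the throughput; only the external sinks remove mass.
M_total = 1064 + 3480 = 4544.0 Tg.
ΣF_external_out = 34.00 + 501.1 = 535.10 Tg/yr.
τ = M_total / ΣF_ext = 4544.0 / 535.10 = 8.492 yr.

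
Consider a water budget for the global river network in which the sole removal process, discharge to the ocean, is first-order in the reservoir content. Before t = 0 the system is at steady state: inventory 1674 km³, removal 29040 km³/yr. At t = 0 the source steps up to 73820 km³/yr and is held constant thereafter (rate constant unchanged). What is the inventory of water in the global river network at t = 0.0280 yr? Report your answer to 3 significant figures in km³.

2670 km³

τ = M₀/F₀ = 1674/29040 = 0.05764 yr; rate constant k = 1/τ.
New steady state M_∞ = F₁/k = F₁·τ = 73820 × 0.05764 = 4255.3 km³.
M(t) = M_∞ + (M₀ − M_∞)·e^(−t/τ); t/τ = 0.0280/0.05764 = 0.4857, so e^(−t/τ) = 0.6152.
M(t) = 4255.3 − 2581 × 0.6152 = 2667.2 km³.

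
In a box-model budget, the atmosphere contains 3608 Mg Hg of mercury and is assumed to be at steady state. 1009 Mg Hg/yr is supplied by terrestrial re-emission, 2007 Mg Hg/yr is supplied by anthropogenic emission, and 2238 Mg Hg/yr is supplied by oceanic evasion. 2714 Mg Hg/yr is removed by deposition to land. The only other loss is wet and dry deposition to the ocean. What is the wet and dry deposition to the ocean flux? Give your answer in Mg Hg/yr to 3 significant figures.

At steady state ΣF_in = ΣF_out.
ΣF_in = 1009 + 2007 + 2238 = 5254.0 Mg Hg/yr.
Wet and dry deposition to the ocean flux = ΣF_in − (2714) = 5254.0 − 2714 = 2540 Mg Hg/yr.

2540 Mg Hg/yr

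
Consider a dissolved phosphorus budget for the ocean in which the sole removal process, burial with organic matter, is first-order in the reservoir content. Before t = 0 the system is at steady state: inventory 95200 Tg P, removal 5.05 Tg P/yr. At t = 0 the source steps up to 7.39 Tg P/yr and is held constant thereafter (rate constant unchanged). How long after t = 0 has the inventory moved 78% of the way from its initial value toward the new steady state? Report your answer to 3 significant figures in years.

τ = M₀/F₀ = 95200/5.05 = 18850 yr.
The remaining gap fraction is e^(−t/τ); 78% covered ⇒ e^(−t/τ) = 0.220.
t = −τ ln(0.220) = 18850 × 1.514 = 28540 yr.

28500 yr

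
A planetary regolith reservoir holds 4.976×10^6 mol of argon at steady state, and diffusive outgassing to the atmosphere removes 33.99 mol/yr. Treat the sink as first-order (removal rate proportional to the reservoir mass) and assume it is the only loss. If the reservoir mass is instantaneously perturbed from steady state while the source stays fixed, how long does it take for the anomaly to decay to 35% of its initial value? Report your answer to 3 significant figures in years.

154000 yr

For a linear reservoir the anomaly decays as exp(−t/τ) with τ = M/F = 4.976×10^6/33.99 = 146400 yr.
exp(−t/τ) = 0.35 ⇒ t = −τ ln(0.35) = 146400 × 1.050 = 153700 yr.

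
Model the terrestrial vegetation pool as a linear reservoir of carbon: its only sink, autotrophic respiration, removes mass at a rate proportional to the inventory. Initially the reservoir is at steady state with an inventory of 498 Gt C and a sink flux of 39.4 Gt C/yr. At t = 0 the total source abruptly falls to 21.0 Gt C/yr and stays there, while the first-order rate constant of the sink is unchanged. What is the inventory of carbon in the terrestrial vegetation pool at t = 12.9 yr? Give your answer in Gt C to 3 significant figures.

349 Gt C

Residence time τ = M₀/F₀ = 12.64 yr. The eventual steady state is M_∞ = M₀·(F₁/F₀) = 498 × 21.0/39.4 = 265.43 Gt C.
The anomaly ΔM(t) = M(t) − M_∞ decays as ΔM₀·e^(−t/τ) with ΔM₀ = 498 − 265.43 = 232.6 Gt C.
At t = 12.9 yr, e^(−t/τ) = e^(−1.021) = 0.3604, so ΔM = 83.81 Gt C and M = 265.43 + 83.81 = 349.24 Gt C.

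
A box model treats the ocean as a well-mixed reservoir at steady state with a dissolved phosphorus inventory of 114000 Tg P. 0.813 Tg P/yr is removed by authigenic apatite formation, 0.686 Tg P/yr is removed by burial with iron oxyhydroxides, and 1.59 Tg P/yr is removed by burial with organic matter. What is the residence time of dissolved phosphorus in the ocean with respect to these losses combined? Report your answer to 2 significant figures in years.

Total removal = 0.8130 + 0.6860 + 1.590 = 3.0890 Tg P/yr.
τ = M / ΣF_out = 114000 / 3.0890 = 36910 yr.

37000 yr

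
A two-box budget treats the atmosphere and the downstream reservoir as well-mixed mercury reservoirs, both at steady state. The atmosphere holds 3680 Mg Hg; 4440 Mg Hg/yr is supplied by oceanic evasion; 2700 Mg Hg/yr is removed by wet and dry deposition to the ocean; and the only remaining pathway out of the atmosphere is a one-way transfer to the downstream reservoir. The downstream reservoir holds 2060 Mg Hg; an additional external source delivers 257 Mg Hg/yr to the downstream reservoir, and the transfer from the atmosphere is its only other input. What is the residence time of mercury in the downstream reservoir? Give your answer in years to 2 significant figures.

Balance the atmosphere: ΣF_in = 4440.0 Mg Hg/yr.
Transfer to the downstream reservoir = ΣF_in − (2700) = 1740.0 Mg Hg/yr.
Total input to the downstream reservoir = 1740.0 + 257 = 1997.0 Mg Hg/yr; at steady state this equals its total output.
τ = M / F = 2060 / 1997.0 = 1.032 yr.

1.0 yr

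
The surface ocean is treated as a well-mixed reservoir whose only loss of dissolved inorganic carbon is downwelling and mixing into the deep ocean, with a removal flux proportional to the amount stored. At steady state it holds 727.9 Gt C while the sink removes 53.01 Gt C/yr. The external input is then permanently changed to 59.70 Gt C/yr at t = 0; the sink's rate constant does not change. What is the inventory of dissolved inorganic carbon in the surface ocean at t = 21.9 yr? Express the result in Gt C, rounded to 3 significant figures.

801 Gt C

τ = M₀/F₀ = 727.9/53.01 = 13.73 yr; rate constant k = 1/τ.
New steady state M_∞ = F₁/k = F₁·τ = 59.70 × 13.73 = 819.76 Gt C.
M(t) = M_∞ + (M₀ − M_∞)·e^(−t/τ); t/τ = 21.9/13.73 = 1.595, so e^(−t/τ) = 0.2029.
M(t) = 819.76 − 91.86 × 0.2029 = 801.12 Gt C.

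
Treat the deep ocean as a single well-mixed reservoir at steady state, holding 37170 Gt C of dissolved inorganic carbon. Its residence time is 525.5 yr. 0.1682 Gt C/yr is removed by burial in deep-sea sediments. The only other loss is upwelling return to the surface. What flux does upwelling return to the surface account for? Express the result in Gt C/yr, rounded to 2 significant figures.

Total removal F = M/τ = 37170 / 525.5 = 70.73 Gt C/yr.
Upwelling return to the surface = F − (0.1682) = 70.73 − 0.1682 = 70.56 Gt C/yr.

71 Gt C/yr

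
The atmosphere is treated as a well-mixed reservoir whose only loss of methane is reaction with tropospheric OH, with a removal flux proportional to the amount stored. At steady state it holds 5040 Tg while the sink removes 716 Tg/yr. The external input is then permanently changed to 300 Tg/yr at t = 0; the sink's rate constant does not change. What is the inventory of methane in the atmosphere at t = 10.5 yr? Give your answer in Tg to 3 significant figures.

τ = M₀/F₀ = 5040/716 = 7.039 yr; rate constant k = 1/τ.
New steady state M_∞ = F₁/k = F₁·τ = 300 × 7.039 = 2111.7 Tg.
M(t) = M_∞ + (M₀ − M_∞)·e^(−t/τ); t/τ = 10.5/7.039 = 1.492, so e^(−t/τ) = 0.2250.
M(t) = 2111.7 + 2928 × 0.2250 = 2770.6 Tg.

2770 Tg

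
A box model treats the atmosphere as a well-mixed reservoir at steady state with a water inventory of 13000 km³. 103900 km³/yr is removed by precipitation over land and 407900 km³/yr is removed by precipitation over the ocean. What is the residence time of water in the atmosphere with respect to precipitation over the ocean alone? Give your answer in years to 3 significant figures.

Residence time with respect to a single sink: τ = M / F_sink.
τ = 13000 / 407900 = 0.03187 yr.

0.0319 yr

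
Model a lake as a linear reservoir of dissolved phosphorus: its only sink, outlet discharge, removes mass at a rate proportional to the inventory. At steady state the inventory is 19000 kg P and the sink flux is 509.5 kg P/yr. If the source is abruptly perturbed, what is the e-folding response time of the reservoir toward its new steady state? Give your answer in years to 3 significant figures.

37.3 yr

For a linear reservoir the response time equals the residence time τ = M/F.
τ = 19000 / 509.5 = 37.29 yr.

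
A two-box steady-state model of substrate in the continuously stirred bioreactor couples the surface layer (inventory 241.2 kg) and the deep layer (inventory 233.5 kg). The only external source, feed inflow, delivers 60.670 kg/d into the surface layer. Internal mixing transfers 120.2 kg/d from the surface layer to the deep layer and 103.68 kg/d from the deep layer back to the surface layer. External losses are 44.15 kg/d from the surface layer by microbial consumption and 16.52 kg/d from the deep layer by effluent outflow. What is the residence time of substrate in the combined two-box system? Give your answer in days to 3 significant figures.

7.82 d

For the system as a whole, the A↔B exchange is internal and contributes nothing to the throughput; only the external sinks remove mass.
M_total = 241.2 + 233.5 = 474.70 kg.
ΣF_external_out = 44.15 + 16.52 = 60.670 kg/d.
τ = M_total / ΣF_ext = 474.70 / 60.670 = 7.824 d.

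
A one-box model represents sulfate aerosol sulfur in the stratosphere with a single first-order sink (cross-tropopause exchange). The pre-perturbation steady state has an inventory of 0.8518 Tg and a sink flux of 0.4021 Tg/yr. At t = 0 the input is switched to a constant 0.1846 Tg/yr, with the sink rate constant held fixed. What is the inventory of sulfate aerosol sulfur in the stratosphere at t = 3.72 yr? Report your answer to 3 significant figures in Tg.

The sink rate constant is k = F₀/M₀ = 0.4021/0.8518 = 0.4721 yr⁻¹.
Solving dM/dt = F₁ − kM with M(0) = M₀ gives M(t) = F₁/k + (M₀ − F₁/k)·e^(−kt).
F₁/k = 0.1846/0.4721 = 0.39105 Tg; kt = 0.4721 × 3.72 = 1.756, e^(−kt) = 0.1727.
M(3.72) = 0.39105 + (0.8518 − 0.39105) × 0.1727 = 0.39105 + 0.07958 = 0.47063 Tg.

0.471 Tg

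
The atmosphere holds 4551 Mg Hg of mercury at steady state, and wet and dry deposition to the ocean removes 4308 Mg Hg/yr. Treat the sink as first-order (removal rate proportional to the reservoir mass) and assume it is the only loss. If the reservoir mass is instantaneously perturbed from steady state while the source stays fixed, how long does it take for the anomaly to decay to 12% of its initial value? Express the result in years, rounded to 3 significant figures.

2.24 yr

For a linear reservoir the anomaly decays as exp(−t/τ) with τ = M/F = 4551/4308 = 1.056 yr.
exp(−t/τ) = 0.12 ⇒ t = −τ ln(0.12) = 1.056 × 2.120 = 2.240 yr.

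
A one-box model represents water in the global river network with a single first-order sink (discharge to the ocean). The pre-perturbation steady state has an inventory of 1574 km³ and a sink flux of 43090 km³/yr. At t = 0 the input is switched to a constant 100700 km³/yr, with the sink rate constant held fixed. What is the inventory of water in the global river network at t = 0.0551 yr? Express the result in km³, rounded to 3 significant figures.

3210 km³

Residence time τ = M₀/F₀ = 0.03653 yr. The eventual steady state is M_∞ = M₀·(F₁/F₀) = 1574 × 100700/43090 = 3678.4 km³.
The anomaly ΔM(t) = M(t) − M_∞ decays as ΔM₀·e^(−t/τ) with ΔM₀ = 1574 − 3678.4 = −2104 km³.
At t = 0.0551 yr, e^(−t/τ) = e^(−1.508) = 0.2213, so ΔM = −465.6 km³ and M = 3678.4 − 465.6 = 3212.8 km³.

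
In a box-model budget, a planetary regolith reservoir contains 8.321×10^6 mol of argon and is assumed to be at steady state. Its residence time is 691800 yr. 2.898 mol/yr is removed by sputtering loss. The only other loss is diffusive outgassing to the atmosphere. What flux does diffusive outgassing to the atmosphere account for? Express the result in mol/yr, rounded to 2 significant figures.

Total removal F = M/τ = 8.321×10^6 / 691800 = 12.03 mol/yr.
Diffusive outgassing to the atmosphere = F − (2.898) = 12.03 − 2.898 = 9.130 mol/yr.

9.1 mol/yr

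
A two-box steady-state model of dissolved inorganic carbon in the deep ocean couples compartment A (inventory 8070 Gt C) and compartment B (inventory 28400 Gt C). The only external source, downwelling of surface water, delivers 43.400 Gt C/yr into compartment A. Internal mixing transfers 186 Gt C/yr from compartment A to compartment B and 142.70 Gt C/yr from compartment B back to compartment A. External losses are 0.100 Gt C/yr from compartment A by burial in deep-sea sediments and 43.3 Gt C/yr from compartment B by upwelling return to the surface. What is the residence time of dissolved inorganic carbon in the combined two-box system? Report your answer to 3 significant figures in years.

840 yr

Treat the two boxes together as one reservoir: the mixing fluxes between them are internal recycling, so τ = ΣM / Σ(external losses).
M_total = 8070 + 28400 = 36470 Gt C.
ΣF_external_out = 0.100 + 43.3 = 43.400 Gt C/yr.
τ = M_total / ΣF_ext = 36470 / 43.400 = 840.3 yr.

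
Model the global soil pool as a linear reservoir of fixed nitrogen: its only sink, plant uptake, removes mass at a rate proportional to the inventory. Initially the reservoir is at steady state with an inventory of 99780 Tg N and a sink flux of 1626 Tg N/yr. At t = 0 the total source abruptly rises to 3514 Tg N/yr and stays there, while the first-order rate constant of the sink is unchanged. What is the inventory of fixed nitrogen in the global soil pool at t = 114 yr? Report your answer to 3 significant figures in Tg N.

198000 Tg N

τ = M₀/F₀ = 99780/1626 = 61.37 yr; rate constant k = 1/τ.
New steady state M_∞ = F₁/k = F₁·τ = 3514 × 61.37 = 215640 Tg N.
M(t) = M_∞ + (M₀ − M_∞)·e^(−t/τ); t/τ = 114/61.37 = 1.858, so e^(−t/τ) = 0.1560.
M(t) = 215640 − 115900 × 0.1560 = 197560 Tg N.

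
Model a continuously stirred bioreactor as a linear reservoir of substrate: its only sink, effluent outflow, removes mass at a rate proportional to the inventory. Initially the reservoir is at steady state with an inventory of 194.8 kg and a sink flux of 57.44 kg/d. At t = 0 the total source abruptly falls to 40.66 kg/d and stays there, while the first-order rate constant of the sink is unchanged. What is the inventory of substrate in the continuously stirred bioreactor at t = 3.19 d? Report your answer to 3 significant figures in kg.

The sink rate constant is k = F₀/M₀ = 57.44/194.8 = 0.2949 d⁻¹.
Solving dM/dt = F₁ − kM with M(0) = M₀ gives M(t) = F₁/k + (M₀ − F₁/k)·e^(−kt).
F₁/k = 40.66/0.2949 = 137.89 kg; kt = 0.2949 × 3.19 = 0.9406, e^(−kt) = 0.3904.
M(3.19) = 137.89 + (194.8 − 137.89) × 0.3904 = 137.89 + 22.22 = 160.11 kg.

160 kg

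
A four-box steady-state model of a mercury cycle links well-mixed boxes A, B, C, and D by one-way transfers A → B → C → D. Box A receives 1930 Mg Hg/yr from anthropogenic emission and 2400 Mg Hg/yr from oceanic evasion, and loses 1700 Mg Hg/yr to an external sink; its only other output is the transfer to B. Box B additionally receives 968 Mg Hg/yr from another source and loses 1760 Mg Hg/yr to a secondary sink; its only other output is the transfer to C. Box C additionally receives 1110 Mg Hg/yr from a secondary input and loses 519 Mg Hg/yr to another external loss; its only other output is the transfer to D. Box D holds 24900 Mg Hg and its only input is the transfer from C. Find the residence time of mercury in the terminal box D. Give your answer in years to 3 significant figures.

Box A: F(A→B) = (1930 + 2400) − 1700 = 2630.0 Mg Hg/yr.
Box B: F(B→C) = (2630.0 + 968) − 1760 = 1838.0 Mg Hg/yr.
Box C: F(C→D) = (1838.0 + 1110) − 519 = 2429.0 Mg Hg/yr.
Box D throughput = its input = 2429.0 Mg Hg/yr; τ = 24900 / 2429.0 = 10.25 yr.

10.3 yr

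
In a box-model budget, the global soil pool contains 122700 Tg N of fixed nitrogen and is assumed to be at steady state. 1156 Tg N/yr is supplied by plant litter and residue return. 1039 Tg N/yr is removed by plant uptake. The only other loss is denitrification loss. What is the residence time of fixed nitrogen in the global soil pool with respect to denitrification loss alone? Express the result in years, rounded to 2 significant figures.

At steady state ΣF_in = ΣF_out.
ΣF_in = 1156.0 Tg N/yr.
Denitrification loss flux = ΣF_in − (1039) = 1156.0 − 1039 = 117.0 Tg N/yr.
τ = M / F = 122700 / 117.0 = 1049 yr.

1000 yr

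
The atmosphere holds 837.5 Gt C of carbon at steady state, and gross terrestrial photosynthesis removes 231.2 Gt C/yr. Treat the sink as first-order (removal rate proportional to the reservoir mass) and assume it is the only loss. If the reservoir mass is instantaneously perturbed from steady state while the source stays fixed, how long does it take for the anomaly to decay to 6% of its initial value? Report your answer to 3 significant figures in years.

For a linear reservoir the anomaly decays as exp(−t/τ) with τ = M/F = 837.5/231.2 = 3.622 yr.
exp(−t/τ) = 0.06 ⇒ t = −τ ln(0.06) = 3.622 × 2.813 = 10.19 yr.

10.2 yr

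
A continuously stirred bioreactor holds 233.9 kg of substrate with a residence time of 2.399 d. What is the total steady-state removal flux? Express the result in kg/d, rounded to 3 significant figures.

F = M / τ = 233.9 / 2.399 = 97.50 kg/d.

97.5 kg/d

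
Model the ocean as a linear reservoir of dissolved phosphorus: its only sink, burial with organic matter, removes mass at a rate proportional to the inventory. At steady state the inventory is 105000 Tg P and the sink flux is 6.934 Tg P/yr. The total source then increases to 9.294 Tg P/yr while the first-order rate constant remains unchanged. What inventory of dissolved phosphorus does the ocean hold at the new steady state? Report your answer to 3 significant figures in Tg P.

141000 Tg P

Rate constant k = F/M = 6.934 / 105000 = 6.604×10^-5 yr⁻¹.
At the new steady state, source = k·M_new ⇒ M_new = 9.294 / 6.604×10^-5 = 140700 Tg P.
(Equivalently M_new = M × F_new/F_old = 105000 × 9.294/6.934.)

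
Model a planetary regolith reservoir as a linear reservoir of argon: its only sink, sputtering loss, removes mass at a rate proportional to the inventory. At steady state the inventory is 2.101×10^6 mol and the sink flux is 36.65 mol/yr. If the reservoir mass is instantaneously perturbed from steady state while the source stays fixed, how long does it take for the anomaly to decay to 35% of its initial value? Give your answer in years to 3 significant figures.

60200 yr

For a linear reservoir the anomaly decays as exp(−t/τ) with τ = M/F = 2.101×10^6/36.65 = 57330 yr.
exp(−t/τ) = 0.35 ⇒ t = −τ ln(0.35) = 57330 × 1.050 = 60180 yr.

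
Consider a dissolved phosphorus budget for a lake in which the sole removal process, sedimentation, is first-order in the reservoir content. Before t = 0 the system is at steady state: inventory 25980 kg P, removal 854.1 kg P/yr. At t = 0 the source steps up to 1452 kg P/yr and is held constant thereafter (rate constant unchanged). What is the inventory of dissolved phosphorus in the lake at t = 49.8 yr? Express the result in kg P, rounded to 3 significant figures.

The sink rate constant is k = F₀/M₀ = 854.1/25980 = 0.03288 yr⁻¹.
Solving dM/dt = F₁ − kM with M(0) = M₀ gives M(t) = F₁/k + (M₀ − F₁/k)·e^(−kt).
F₁/k = 1452/0.03288 = 44167 kg P; kt = 0.03288 × 49.8 = 1.637, e^(−kt) = 0.1945.
M(49.8) = 44167 + (25980 − 44167) × 0.1945 = 44167 − 3538 = 40629 kg P.

40600 kg P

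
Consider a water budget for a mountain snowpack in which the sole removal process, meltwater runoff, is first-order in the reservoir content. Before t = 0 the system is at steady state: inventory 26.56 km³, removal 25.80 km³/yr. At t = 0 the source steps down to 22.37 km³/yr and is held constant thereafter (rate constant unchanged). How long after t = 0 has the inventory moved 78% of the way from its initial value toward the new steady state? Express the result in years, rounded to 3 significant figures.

τ = M₀/F₀ = 26.56/25.80 = 1.029 yr.
The remaining gap fraction is e^(−t/τ); 78% covered ⇒ e^(−t/τ) = 0.220.
t = −τ ln(0.220) = 1.029 × 1.514 = 1.559 yr.

1.56 yr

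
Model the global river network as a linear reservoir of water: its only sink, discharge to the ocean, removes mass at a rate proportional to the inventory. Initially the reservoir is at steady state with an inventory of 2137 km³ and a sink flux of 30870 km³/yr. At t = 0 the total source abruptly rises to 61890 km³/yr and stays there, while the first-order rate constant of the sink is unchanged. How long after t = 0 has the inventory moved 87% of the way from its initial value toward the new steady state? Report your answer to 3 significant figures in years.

0.141 yr

τ = M₀/F₀ = 2137/30870 = 0.06923 yr.
The remaining gap fraction is e^(−t/τ); 87% covered ⇒ e^(−t/τ) = 0.130.
t = −τ ln(0.130) = 0.06923 × 2.040 = 0.1412 yr.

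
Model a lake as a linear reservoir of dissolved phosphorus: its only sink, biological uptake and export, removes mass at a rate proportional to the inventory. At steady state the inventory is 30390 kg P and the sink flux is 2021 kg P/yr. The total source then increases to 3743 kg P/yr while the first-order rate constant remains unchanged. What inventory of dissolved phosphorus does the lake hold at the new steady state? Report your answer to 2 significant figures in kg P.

56000 kg P

Rate constant k = F/M = 2021 / 30390 = 0.06650 yr⁻¹.
At the new steady state, source = k·M_new ⇒ M_new = 3743 / 0.06650 = 56280 kg P.
(Equivalently M_new = M × F_new/F_old = 30390 × 3743/2021.)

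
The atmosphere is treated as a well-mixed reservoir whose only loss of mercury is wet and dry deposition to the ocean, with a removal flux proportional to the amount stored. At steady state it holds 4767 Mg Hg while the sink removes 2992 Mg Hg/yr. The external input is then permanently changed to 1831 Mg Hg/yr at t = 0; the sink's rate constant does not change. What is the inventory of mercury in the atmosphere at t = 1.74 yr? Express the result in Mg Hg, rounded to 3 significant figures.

3540 Mg Hg

Residence time τ = M₀/F₀ = 1.593 yr. The eventual steady state is M_∞ = M₀·(F₁/F₀) = 4767 × 1831/2992 = 2917.2 Mg Hg.
The anomaly ΔM(t) = M(t) − M_∞ decays as ΔM₀·e^(−t/τ) with ΔM₀ = 4767 − 2917.2 = 1850 Mg Hg.
At t = 1.74 yr, e^(−t/τ) = e^(−1.092) = 0.3355, so ΔM = 620.6 Mg Hg and M = 2917.2 + 620.6 = 3537.8 Mg Hg.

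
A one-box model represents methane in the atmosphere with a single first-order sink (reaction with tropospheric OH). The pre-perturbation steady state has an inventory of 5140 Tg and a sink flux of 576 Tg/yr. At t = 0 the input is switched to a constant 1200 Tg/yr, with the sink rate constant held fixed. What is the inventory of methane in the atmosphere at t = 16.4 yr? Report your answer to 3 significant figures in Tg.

9820 Tg

Residence time τ = M₀/F₀ = 8.924 yr. The eventual steady state is M_∞ = M₀·(F₁/F₀) = 5140 × 1200/576 = 10708 Tg.
The anomaly ΔM(t) = M(t) − M_∞ decays as ΔM₀·e^(−t/τ) with ΔM₀ = 5140 − 10708 = −5568 Tg.
At t = 16.4 yr, e^(−t/τ) = e^(−1.838) = 0.1592, so ΔM = −886.3 Tg and M = 10708 − 886.3 = 9822.1 Tg.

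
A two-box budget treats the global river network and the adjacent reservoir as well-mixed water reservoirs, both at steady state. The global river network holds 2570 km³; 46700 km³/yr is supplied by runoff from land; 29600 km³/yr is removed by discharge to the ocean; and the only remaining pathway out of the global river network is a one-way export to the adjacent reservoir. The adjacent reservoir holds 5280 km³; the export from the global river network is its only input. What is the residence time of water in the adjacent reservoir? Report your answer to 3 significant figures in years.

0.309 yr

Balance the global river network: ΣF_in = 46700 km³/yr.
Export to the adjacent reservoir = ΣF_in − (29600) = 17100 km³/yr.
At steady state the output of the adjacent reservoir equals its input, 17100 km³/yr.
τ = M / F = 5280 / 17100 = 0.3088 yr.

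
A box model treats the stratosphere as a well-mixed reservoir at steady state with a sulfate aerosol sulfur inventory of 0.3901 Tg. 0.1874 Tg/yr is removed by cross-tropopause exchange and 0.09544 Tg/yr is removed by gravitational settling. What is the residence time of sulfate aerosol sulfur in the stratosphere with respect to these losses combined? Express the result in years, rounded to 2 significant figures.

1.4 yr

Total removal = 0.1874 + 0.09544 = 0.28284 Tg/yr.
τ = M / ΣF_out = 0.3901 / 0.28284 = 1.379 yr.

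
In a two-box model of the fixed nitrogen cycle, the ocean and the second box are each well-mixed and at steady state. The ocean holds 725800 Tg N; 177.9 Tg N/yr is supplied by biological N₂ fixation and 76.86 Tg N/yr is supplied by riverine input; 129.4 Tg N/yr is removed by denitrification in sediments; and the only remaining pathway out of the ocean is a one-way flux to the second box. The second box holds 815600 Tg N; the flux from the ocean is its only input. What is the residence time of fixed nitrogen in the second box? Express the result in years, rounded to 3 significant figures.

6510 yr

Balance the ocean: ΣF_in = 177.9 + 76.86 = 254.76 Tg N/yr.
Flux to the second box = ΣF_in − (129.4) = 125.36 Tg N/yr.
At steady state the output of the second box equals its input, 125.36 Tg N/yr.
τ = M / F = 815600 / 125.36 = 6506 yr.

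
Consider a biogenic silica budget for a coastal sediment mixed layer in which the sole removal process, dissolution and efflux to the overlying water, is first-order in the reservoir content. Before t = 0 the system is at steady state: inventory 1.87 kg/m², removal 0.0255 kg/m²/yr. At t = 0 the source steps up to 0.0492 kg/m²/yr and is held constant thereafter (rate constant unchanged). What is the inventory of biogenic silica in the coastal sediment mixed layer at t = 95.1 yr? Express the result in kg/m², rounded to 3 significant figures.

The sink rate constant is k = F₀/M₀ = 0.0255/1.87 = 0.01364 yr⁻¹.
Solving dM/dt = F₁ − kM with M(0) = M₀ gives M(t) = F₁/k + (M₀ − F₁/k)·e^(−kt).
F₁/k = 0.0492/0.01364 = 3.6080 kg/m²; kt = 0.01364 × 95.1 = 1.297, e^(−kt) = 0.2734.
M(95.1) = 3.6080 + (1.87 − 3.6080) × 0.2734 = 3.6080 − 0.4752 = 3.1328 kg/m².

3.13 kg/m²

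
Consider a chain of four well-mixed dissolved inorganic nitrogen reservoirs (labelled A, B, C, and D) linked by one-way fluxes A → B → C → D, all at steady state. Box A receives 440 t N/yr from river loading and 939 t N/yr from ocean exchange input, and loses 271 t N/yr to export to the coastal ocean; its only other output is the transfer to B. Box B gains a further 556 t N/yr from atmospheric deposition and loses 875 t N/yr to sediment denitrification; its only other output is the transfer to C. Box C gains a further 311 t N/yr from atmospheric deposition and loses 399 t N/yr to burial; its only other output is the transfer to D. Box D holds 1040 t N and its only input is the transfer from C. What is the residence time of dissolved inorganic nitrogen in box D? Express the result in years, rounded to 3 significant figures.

Box A: F(A→B) = (440 + 939) − 271 = 1108.0 t N/yr.
Box B: F(B→C) = (1108.0 + 556) − 875 = 789.00 t N/yr.
Box C: F(C→D) = (789.00 + 311) − 399 = 701.00 t N/yr.
Box D throughput = its input = 701.00 t N/yr; τ = 1040 / 701.00 = 1.484 yr.

1.48 yr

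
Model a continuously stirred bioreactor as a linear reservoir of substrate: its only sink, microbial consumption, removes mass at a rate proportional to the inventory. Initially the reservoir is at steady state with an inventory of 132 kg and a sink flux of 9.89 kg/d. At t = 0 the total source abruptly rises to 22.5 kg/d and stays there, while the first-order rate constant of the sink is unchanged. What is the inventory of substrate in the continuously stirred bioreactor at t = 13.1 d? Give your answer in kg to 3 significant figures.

237 kg

The sink rate constant is k = F₀/M₀ = 9.89/132 = 0.07492 d⁻¹.
Solving dM/dt = F₁ − kM with M(0) = M₀ gives M(t) = F₁/k + (M₀ − F₁/k)·e^(−kt).
F₁/k = 22.5/0.07492 = 300.30 kg; kt = 0.07492 × 13.1 = 0.9815, e^(−kt) = 0.3747.
M(13.1) = 300.30 + (132 − 300.30) × 0.3747 = 300.30 − 63.07 = 237.23 kg.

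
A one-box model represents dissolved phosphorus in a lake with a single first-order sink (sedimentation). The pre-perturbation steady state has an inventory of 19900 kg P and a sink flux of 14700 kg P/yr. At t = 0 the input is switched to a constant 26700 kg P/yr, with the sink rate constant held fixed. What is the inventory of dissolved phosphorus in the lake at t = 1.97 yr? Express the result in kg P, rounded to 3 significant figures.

32400 kg P

Residence time τ = M₀/F₀ = 1.354 yr. The eventual steady state is M_∞ = M₀·(F₁/F₀) = 19900 × 26700/14700 = 36145 kg P.
The anomaly ΔM(t) = M(t) − M_∞ decays as ΔM₀·e^(−t/τ) with ΔM₀ = 19900 − 36145 = −16240 kg P.
At t = 1.97 yr, e^(−t/τ) = e^(−1.455) = 0.2333, so ΔM = −3791 kg P and M = 36145 − 3791 = 32354 kg P.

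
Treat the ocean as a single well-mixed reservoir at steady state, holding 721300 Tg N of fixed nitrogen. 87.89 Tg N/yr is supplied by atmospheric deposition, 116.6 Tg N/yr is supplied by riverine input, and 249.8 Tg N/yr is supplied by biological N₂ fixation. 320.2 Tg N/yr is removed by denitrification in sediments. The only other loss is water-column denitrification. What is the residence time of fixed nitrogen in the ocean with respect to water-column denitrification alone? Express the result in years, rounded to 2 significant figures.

5400 yr

At steady state ΣF_in = ΣF_out.
ΣF_in = 87.89 + 116.6 + 249.8 = 454.29 Tg N/yr.
Water-column denitrification flux = ΣF_in − (320.2) = 454.29 − 320.2 = 134.1 Tg N/yr.
τ = M / F = 721300 / 134.1 = 5379 yr.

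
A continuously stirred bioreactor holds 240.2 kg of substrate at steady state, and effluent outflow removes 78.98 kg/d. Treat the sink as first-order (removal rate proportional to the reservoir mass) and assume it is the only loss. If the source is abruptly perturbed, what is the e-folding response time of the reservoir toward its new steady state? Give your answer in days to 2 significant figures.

For a linear reservoir the response time equals the residence time τ = M/F.
τ = 240.2 / 78.98 = 3.041 d.

3.0 d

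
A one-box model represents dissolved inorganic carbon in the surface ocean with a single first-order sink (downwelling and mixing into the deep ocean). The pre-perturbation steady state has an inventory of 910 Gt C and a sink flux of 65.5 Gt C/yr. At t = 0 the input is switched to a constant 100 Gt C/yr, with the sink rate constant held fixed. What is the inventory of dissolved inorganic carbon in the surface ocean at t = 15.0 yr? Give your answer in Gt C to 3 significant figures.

1230 Gt C

τ = M₀/F₀ = 910/65.5 = 13.89 yr; rate constant k = 1/τ.
New steady state M_∞ = F₁/k = F₁·τ = 100 × 13.89 = 1389.3 Gt C.
M(t) = M_∞ + (M₀ − M_∞)·e^(−t/τ); t/τ = 15.0/13.89 = 1.080, so e^(−t/τ) = 0.3397.
M(t) = 1389.3 − 479.3 × 0.3397 = 1226.5 Gt C.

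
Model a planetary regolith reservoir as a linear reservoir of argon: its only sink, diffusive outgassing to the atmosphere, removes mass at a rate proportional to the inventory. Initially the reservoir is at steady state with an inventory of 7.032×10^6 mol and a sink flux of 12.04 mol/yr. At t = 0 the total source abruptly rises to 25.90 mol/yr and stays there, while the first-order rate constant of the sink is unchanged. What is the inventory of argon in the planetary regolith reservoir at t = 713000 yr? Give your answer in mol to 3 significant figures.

τ = M₀/F₀ = 7.032×10^6/12.04 = 584100 yr; rate constant k = 1/τ.
New steady state M_∞ = F₁/k = F₁·τ = 25.90 × 584100 = 1.5127×10^7 mol.
M(t) = M_∞ + (M₀ − M_∞)·e^(−t/τ); t/τ = 713000/584100 = 1.221, so e^(−t/τ) = 0.2950.
M(t) = 1.5127×10^7 − 8.095×10^6 × 0.2950 = 1.2739×10^7 mol.

1.27×10^7 mol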